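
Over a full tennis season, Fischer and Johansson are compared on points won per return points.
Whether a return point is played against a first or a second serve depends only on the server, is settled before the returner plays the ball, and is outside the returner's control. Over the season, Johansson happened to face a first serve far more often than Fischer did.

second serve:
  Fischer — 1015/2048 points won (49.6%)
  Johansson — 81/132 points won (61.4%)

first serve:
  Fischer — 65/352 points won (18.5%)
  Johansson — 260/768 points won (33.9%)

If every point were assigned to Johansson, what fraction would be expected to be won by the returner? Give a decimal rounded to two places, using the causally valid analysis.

The stratified and pooled comparisons disagree (Johansson wins within each serve type; Fischer wins overall), so the answer turns on the causal role of serve type.
Serve type differs across players for reasons unrelated to any effect of the player itself, and it separately predicts the outcome — a classic confounder. We must compare within serve type levels.
Standardising Johansson to the population serve type mix: 0.661·81/132 + 0.339·260/768 = 0.520.

0.52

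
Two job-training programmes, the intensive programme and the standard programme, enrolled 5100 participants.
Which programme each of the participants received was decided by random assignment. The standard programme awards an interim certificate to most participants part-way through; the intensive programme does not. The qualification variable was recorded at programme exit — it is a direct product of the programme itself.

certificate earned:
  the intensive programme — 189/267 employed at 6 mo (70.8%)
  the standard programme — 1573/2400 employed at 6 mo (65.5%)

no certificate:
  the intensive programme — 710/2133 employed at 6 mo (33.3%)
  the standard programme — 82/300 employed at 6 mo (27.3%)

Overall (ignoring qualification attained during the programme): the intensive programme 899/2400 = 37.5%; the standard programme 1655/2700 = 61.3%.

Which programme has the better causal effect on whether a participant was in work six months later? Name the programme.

the standard programme

The stratified and pooled comparisons disagree (the intensive programme wins within each qualification attained during the programme; the standard programme wins overall), so the answer turns on the causal role of qualification attained during the programme.
Qualification attained during the programme here is a post-treatment variable shaped by the programme; conditioning on it would introduce bias rather than remove it. The overall comparison is the causal one.
Pooled: the intensive programme 37.5% vs the standard programme 61.3%; the standard programme is higher overall.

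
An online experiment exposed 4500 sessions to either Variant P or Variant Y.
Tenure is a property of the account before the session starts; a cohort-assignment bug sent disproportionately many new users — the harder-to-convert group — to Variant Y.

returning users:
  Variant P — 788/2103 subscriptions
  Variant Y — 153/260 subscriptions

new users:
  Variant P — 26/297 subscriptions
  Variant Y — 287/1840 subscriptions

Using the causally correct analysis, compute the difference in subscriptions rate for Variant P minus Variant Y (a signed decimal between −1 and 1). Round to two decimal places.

The user tenure-specific comparison favours Variant Y throughout, but the pooled figures favour Variant P. The question is whether to condition on user tenure.
User tenure is set before the variant has any effect — it is not caused by the variant — and it independently drives the outcome. That makes it a confounder, so the causal comparison is within user tenure levels.
Adjusting over the population distribution of user tenure: 0.525·(0.375−0.588) + 0.475·(0.088−0.156) = -0.145.

-0.14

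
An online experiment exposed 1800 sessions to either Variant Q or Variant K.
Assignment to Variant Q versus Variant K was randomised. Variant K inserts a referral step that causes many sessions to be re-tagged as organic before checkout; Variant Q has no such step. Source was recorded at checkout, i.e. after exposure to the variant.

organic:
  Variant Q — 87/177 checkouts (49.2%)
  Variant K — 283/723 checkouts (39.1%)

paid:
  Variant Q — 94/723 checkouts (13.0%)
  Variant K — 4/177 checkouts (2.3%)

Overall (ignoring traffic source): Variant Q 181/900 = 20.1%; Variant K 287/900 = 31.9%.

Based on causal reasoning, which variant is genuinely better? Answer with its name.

The distribution of traffic source is itself part of what the variant does — it is an intermediate outcome. Holding it fixed would remove that part of the effect; the total effect is the pooled difference.
Pooled: Variant Q 20.1% vs Variant K 31.9%; Variant K is higher overall.

Variant K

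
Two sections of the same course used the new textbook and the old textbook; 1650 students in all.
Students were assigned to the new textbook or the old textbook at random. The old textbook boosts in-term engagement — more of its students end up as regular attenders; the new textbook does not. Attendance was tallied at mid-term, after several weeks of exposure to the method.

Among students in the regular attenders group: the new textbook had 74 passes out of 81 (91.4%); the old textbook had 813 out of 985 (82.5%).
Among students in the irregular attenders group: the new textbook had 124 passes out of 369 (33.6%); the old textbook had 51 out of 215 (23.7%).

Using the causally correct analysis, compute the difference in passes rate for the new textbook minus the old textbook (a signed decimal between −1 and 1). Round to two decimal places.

-0.28

The mid-term attendance-specific comparison favours the new textbook throughout, but the pooled figures favour the old textbook. The question is whether to condition on mid-term attendance.
Because the teaching method influences mid-term attendance, mid-term attendance is a post-treatment mediator, not a confounder. Stratifying on it would bias the estimate; the causal effect is the crude pooled difference.
The causal difference is the pooled difference: 0.440 − 0.720 = -0.280.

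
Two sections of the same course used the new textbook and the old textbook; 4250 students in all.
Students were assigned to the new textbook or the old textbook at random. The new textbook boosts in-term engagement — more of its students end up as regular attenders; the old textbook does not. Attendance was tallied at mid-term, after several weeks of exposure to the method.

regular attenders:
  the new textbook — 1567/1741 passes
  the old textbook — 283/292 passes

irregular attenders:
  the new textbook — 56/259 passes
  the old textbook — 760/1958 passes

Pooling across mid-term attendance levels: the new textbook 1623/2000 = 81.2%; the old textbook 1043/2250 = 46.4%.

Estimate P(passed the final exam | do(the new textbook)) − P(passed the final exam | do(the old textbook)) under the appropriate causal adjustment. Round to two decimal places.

+0.35

the old textbook is higher inside every mid-term attendance stratum but the new textbook is higher in aggregate. Whether to stratify depends on how mid-term attendance relates to the teaching method.
Mid-term attendance lies on the pathway teaching method → mid-term attendance → outcome, so adjusting for it blocks the indirect effect. For the total causal effect of teaching method, use the unadjusted pooled rates.
The causal difference is the pooled difference: 0.811 − 0.464 = +0.348.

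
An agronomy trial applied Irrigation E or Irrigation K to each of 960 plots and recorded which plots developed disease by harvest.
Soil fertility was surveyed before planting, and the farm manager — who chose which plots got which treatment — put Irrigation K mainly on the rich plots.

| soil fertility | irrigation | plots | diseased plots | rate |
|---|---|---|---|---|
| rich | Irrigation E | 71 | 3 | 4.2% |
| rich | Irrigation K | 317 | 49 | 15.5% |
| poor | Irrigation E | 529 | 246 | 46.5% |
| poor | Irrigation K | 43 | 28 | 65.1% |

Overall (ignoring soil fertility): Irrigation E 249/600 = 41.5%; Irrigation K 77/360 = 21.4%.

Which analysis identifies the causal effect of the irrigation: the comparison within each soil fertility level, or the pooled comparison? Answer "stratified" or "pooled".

stratified

Soil fertility is set before the irrigation has any effect — it is not caused by the irrigation — and it independently drives the outcome. That makes it a confounder, so the causal comparison is within soil fertility levels.
Within each level — rich: 4.2% vs 15.5%; poor: 46.5% vs 65.1% — Irrigation E is lower every time.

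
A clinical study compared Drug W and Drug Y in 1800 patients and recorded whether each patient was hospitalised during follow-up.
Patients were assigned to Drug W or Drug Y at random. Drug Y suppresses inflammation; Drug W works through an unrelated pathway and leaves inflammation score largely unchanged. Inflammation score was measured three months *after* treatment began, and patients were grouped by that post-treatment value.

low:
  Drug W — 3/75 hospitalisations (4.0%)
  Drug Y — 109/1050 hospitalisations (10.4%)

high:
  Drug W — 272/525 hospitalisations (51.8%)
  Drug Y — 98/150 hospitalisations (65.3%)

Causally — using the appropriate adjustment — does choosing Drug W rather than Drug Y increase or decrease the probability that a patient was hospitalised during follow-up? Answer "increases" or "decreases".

Within every inflammation score level Drug W has the lower rate, yet pooled Drug Y does — Simpson's reversal.
Stratifying would compare drugs among patients the drugs themselves sorted into inflammation score groups — a form of selection on an intermediate. The unconditioned pooled rates give the total causal effect.
Pooled: Drug W 45.8% vs Drug Y 17.2%; Drug Y is lower overall.

increases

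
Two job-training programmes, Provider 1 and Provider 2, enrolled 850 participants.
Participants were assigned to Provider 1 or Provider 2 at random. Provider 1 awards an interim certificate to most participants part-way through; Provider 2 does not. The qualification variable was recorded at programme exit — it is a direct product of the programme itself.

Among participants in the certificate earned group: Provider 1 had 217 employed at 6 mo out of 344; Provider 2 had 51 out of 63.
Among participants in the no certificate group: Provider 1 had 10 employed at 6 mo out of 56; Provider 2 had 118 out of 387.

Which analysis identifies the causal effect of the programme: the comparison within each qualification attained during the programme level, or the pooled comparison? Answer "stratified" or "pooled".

Qualification attained during the programme is recorded after the programme and is itself shifted by it — it sits on the causal path from programme to outcome. Conditioning on a mediator would strip out part of the effect we want; the pooled comparison gives the total causal effect.
Pooled: Provider 1 56.8% vs Provider 2 37.6%; Provider 1 is higher overall.

pooled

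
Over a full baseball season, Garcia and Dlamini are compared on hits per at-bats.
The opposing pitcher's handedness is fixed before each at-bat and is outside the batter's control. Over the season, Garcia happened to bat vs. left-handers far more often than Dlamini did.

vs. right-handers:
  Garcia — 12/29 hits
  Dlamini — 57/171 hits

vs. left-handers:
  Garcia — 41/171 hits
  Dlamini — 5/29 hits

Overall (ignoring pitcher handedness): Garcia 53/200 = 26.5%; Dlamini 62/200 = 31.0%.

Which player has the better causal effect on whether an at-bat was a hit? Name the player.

Pitcher handedness is set before the player has any effect — it is not caused by the player — and it independently drives the outcome. That makes it a confounder, so the causal comparison is within pitcher handedness levels.
Within each level — vs. right-handers: 41.4% vs 33.3%; vs. left-handers: 24.0% vs 17.2% — Garcia is higher every time.

Garcia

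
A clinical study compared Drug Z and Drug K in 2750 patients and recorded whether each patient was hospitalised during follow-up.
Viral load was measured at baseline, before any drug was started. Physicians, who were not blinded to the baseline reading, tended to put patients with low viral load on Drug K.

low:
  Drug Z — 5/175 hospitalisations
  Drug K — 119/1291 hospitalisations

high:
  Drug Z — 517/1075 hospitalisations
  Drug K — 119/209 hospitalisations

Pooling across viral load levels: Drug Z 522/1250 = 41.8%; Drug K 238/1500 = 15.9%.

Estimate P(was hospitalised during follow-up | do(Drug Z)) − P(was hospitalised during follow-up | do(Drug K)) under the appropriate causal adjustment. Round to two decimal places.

-0.08

Drug Z is lower inside every viral load stratum but Drug K is lower in aggregate. Whether to stratify depends on how viral load relates to the drug.
The imbalance in viral load arose from how patients were allocated, not from anything the drug did; and viral load independently affects the outcome. The pooled gap is confounded — condition on viral load.
Adjusting over the population distribution of viral load: 0.533·(0.029−0.092) + 0.467·(0.481−0.569) = -0.075.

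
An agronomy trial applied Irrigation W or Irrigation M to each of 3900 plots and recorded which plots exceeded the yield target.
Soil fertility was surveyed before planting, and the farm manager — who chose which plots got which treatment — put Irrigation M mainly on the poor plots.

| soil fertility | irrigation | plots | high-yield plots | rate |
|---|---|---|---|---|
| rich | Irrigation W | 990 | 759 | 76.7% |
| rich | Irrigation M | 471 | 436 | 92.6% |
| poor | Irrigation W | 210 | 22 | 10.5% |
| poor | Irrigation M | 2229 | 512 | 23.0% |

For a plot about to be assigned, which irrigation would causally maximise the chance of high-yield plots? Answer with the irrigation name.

Nothing the irrigation does changes soil fertility; the imbalance is an allocation artefact. With soil fertility also predicting the outcome, the pooled figure is confounded, and the within-stratum comparison is the causal one.
Within each level — rich: 76.7% vs 92.6%; poor: 10.5% vs 23.0% — Irrigation M is higher every time.

Irrigation M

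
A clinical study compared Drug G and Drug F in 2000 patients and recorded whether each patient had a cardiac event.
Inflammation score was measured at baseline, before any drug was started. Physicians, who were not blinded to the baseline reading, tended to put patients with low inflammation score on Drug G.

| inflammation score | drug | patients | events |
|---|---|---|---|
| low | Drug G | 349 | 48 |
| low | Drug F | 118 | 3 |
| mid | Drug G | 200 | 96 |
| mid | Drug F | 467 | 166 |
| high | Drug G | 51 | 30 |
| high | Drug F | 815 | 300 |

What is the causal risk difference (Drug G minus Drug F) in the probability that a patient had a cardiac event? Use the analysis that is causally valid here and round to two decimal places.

+0.16

The inflammation score-specific comparison favours Drug F throughout, but the pooled figures favour Drug G. The question is whether to condition on inflammation score.
Here inflammation score is a common cause — it drives both which drug a case falls under and the outcome. The crude comparison mixes populations; the stratum-specific rates are the causally relevant ones.
Adjusting over the population distribution of inflammation score: 0.234·(0.138−0.025) + 0.334·(0.480−0.355) + 0.433·(0.588−0.368) = +0.163.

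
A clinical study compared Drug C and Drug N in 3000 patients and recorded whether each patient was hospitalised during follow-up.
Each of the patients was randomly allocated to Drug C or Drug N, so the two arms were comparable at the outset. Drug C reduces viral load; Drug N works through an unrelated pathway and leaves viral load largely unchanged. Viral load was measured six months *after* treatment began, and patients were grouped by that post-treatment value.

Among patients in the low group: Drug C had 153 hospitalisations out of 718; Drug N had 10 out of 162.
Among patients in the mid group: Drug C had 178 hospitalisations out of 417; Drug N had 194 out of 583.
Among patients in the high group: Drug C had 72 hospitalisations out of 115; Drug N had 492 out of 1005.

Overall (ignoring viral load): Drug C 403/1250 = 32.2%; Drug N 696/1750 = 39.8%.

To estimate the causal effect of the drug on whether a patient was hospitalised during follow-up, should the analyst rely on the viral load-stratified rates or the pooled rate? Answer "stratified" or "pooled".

pooled

Because the drug influences viral load, viral load is a post-treatment mediator, not a confounder. Stratifying on it would bias the estimate; the causal effect is the crude pooled difference.
Pooled: Drug C 32.2% vs Drug N 39.8%; Drug C is lower overall.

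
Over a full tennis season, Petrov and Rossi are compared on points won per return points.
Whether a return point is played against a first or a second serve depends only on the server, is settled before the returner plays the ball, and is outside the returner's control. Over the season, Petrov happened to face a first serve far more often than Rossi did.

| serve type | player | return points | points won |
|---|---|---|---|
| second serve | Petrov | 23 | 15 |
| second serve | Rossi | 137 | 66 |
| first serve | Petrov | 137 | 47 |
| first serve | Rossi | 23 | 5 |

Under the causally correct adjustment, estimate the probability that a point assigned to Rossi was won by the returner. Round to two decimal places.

Serve type satisfies the back-door criterion: it is not a descendant of the player, and it blocks the spurious path from player to outcome. Adjusting for it (i.e., using the within-serve type rates) gives the causal effect.
Standardising Rossi to the population serve type mix: 0.500·66/137 + 0.500·5/23 = 0.350.

0.35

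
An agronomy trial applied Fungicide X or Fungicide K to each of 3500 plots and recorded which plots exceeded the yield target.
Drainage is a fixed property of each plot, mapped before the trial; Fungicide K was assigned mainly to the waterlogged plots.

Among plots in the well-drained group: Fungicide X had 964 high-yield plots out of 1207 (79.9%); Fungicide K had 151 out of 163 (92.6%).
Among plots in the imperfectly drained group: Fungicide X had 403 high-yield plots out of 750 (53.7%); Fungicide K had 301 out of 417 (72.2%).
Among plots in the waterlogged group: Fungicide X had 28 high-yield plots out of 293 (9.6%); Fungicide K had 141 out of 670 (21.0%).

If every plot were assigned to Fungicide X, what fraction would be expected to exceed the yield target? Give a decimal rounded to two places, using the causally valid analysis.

Field drainage differs across fungicides for reasons unrelated to any effect of the fungicide itself, and it separately predicts the outcome — a classic confounder. We must compare within field drainage levels.
Standardising Fungicide X to the population field drainage mix: 0.391·964/1207 + 0.333·403/750 + 0.275·28/293 = 0.518.

0.52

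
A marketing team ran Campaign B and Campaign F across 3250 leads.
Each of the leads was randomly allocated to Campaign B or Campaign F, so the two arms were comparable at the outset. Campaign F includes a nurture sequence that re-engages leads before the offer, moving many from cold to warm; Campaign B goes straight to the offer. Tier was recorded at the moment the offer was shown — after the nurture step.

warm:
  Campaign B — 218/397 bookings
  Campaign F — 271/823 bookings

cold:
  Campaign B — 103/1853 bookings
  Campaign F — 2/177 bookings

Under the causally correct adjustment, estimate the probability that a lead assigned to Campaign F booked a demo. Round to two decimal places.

Engagement tier is downstream of the campaign. One should not condition on a consequence of treatment, so the overall rates are the right comparison.
So P(outcome | do(Campaign F)) is just the pooled rate for Campaign F: 273/1000 = 0.273.

0.27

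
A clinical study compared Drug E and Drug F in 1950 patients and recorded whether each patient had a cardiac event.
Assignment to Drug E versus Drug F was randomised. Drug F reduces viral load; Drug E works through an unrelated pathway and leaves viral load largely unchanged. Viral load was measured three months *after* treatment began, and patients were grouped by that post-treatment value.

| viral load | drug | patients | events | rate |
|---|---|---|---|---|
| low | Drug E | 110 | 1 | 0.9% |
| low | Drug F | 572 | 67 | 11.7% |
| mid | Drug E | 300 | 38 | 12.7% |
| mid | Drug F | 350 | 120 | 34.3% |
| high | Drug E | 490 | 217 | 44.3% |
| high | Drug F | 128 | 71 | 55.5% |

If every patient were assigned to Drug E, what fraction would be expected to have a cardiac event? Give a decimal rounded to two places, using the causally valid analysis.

Because the drug influences viral load, viral load is a post-treatment mediator, not a confounder. Stratifying on it would bias the estimate; the causal effect is the crude pooled difference.
So P(outcome | do(Drug E)) is just the pooled rate for Drug E: 256/900 = 0.284.

0.28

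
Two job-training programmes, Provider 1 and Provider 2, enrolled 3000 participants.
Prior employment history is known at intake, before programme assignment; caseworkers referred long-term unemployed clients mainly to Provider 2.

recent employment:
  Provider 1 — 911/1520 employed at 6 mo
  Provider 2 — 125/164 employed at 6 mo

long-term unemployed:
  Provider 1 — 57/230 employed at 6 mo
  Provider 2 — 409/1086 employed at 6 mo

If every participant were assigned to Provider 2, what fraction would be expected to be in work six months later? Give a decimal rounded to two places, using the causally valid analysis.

Provider 2 is higher inside every prior employment history stratum but Provider 1 is higher in aggregate. Whether to stratify depends on how prior employment history relates to the programme.
The imbalance in prior employment history arose from how participants were allocated, not from anything the programme did; and prior employment history independently affects the outcome. The pooled gap is confounded — condition on prior employment history.
Standardising Provider 2 to the population prior employment history mix: 0.561·125/164 + 0.439·409/1086 = 0.593.

0.59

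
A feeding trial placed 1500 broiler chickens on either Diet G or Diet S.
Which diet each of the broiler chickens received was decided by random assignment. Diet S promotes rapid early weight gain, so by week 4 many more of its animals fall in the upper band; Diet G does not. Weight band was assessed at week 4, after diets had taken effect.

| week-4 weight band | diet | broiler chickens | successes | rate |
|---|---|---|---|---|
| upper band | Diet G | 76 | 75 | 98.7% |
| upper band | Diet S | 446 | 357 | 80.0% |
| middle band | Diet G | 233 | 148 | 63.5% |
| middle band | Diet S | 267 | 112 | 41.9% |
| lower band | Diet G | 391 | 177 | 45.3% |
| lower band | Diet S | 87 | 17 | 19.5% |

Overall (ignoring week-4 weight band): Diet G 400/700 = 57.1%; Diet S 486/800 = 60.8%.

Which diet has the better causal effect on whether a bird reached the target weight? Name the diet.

Diet S

The week-4 weight band-specific comparison favours Diet G throughout, but the pooled figures favour Diet S. The question is whether to condition on week-4 weight band.
Week-4 weight band is downstream of the diet. One should not condition on a consequence of treatment, so the overall rates are the right comparison.
Pooled: Diet G 57.1% vs Diet S 60.8%; Diet S is higher overall.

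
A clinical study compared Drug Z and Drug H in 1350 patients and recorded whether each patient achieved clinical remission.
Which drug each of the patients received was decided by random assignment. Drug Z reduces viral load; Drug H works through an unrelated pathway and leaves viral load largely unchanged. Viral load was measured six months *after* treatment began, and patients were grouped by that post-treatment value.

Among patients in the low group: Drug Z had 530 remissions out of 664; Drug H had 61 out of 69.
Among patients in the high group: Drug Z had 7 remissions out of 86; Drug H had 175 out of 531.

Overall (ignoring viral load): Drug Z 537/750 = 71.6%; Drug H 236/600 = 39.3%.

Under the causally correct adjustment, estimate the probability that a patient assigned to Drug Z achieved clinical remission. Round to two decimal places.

0.72

The stratified and pooled comparisons disagree (Drug H wins within each viral load; Drug Z wins overall), so the answer turns on the causal role of viral load.
Stratifying would compare drugs among patients the drugs themselves sorted into viral load groups — a form of selection on an intermediate. The unconditioned pooled rates give the total causal effect.
So P(outcome | do(Drug Z)) is just the pooled rate for Drug Z: 537/750 = 0.716.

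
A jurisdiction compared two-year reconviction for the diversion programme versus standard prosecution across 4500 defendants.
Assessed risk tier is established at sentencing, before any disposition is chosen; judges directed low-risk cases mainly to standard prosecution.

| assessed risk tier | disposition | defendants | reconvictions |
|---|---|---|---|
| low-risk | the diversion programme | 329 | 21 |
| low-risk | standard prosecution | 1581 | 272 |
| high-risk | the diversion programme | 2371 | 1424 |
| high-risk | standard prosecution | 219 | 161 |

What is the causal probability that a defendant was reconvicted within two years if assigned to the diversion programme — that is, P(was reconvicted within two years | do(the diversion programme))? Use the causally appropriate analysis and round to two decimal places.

0.37

Assessed risk tier is set before the disposition has any effect — it is not caused by the disposition — and it independently drives the outcome. That makes it a confounder, so the causal comparison is within assessed risk tier levels.
Standardising the diversion programme to the population assessed risk tier mix: 0.424·21/329 + 0.576·1424/2371 = 0.373.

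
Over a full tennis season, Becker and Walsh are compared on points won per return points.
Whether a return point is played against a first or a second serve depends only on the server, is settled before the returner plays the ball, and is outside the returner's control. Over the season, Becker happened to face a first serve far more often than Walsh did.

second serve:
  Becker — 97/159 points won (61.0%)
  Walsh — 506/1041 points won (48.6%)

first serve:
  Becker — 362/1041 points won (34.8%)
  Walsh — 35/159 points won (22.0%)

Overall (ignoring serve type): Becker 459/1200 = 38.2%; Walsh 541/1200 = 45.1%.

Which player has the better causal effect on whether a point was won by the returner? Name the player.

Becker

The serve type-specific comparison favours Becker throughout, but the pooled figures favour Walsh. The question is whether to condition on serve type.
Here serve type is a common cause — it drives both which player a case falls under and the outcome. The crude comparison mixes populations; the stratum-specific rates are the causally relevant ones.
Within each level — second serve: 61.0% vs 48.6%; first serve: 34.8% vs 22.0% — Becker is higher every time.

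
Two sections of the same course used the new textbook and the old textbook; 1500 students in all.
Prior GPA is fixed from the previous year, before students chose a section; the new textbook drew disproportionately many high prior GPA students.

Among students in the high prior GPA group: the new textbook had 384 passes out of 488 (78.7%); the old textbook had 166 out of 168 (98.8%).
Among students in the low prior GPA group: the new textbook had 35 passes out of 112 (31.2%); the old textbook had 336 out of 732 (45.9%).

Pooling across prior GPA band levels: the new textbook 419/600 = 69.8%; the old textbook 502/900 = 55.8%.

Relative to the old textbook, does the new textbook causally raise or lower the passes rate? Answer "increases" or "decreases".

decreases

Prior GPA band differs across teaching methods for reasons unrelated to any effect of the teaching method itself, and it separately predicts the outcome — a classic confounder. We must compare within prior GPA band levels.
Within each level — high prior GPA: 78.7% vs 98.8%; low prior GPA: 31.2% vs 45.9% — the old textbook is higher every time.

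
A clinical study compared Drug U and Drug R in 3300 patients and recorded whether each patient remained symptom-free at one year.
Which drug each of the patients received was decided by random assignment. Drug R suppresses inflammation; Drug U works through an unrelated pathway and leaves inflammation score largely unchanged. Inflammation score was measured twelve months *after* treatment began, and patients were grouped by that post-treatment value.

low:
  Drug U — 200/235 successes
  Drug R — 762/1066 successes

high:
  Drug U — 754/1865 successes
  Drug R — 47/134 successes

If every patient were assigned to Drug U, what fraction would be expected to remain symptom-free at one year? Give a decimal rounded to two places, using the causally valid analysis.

The inflammation score-specific comparison favours Drug U throughout, but the pooled figures favour Drug R. The question is whether to condition on inflammation score.
Inflammation score lies on the pathway drug → inflammation score → outcome, so adjusting for it blocks the indirect effect. For the total causal effect of drug, use the unadjusted pooled rates.
So P(outcome | do(Drug U)) is just the pooled rate for Drug U: 954/2100 = 0.454.

0.45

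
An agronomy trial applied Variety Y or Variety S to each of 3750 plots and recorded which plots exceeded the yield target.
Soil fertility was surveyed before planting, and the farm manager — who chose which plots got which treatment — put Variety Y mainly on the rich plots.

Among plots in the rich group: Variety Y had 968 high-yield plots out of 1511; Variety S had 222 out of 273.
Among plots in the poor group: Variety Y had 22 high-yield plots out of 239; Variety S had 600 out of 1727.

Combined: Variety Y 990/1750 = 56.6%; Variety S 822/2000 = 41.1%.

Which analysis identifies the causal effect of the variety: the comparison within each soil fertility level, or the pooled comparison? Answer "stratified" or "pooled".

stratified

The soil fertility-specific comparison favours Variety S throughout, but the pooled figures favour Variety Y. The question is whether to condition on soil fertility.
Here soil fertility is a common cause — it drives both which variety a case falls under and the outcome. The crude comparison mixes populations; the stratum-specific rates are the causally relevant ones.
Within each level — rich: 64.1% vs 81.3%; poor: 9.2% vs 34.7% — Variety S is higher every time.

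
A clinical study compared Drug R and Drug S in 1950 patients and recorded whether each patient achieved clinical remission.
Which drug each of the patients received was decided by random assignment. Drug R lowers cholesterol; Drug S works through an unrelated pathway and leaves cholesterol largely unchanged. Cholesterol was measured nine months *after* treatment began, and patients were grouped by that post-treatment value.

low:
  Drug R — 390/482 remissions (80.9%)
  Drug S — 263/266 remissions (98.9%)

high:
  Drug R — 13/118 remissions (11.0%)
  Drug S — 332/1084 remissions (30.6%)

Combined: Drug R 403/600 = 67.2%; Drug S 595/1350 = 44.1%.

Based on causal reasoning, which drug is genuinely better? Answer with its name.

Drug R

Cholesterol here is a post-treatment variable shaped by the drug; conditioning on it would introduce bias rather than remove it. The overall comparison is the causal one.
Pooled: Drug R 67.2% vs Drug S 44.1%; Drug R is higher overall.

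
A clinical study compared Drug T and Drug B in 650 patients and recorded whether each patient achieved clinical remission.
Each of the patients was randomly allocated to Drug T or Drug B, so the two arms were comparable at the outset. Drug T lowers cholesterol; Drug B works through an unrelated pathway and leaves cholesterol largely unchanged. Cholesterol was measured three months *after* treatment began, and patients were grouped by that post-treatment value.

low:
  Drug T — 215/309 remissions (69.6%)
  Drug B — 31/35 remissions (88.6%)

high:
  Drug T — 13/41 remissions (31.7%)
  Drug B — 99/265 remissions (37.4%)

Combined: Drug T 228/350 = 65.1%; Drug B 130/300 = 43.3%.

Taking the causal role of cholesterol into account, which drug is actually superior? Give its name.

Drug T

Cholesterol is recorded after the drug and is itself shifted by it — it sits on the causal path from drug to outcome. Conditioning on a mediator would strip out part of the effect we want; the pooled comparison gives the total causal effect.
Pooled: Drug T 65.1% vs Drug B 43.3%; Drug T is higher overall.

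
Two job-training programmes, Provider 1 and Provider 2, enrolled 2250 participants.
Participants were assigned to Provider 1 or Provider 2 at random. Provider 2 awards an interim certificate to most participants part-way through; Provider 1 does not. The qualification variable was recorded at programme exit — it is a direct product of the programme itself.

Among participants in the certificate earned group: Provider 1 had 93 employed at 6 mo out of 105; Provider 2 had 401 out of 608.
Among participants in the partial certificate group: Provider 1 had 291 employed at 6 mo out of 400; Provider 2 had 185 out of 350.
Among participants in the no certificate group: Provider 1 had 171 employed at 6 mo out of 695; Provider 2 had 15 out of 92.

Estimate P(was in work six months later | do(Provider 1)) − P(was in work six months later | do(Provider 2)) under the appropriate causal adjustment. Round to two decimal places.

The qualification attained during the programme-specific comparison favours Provider 1 throughout, but the pooled figures favour Provider 2. The question is whether to condition on qualification attained during the programme.
Because the programme influences qualification attained during the programme, qualification attained during the programme is a post-treatment mediator, not a confounder. Stratifying on it would bias the estimate; the causal effect is the crude pooled difference.
The causal difference is the pooled difference: 0.463 − 0.572 = -0.110.

-0.11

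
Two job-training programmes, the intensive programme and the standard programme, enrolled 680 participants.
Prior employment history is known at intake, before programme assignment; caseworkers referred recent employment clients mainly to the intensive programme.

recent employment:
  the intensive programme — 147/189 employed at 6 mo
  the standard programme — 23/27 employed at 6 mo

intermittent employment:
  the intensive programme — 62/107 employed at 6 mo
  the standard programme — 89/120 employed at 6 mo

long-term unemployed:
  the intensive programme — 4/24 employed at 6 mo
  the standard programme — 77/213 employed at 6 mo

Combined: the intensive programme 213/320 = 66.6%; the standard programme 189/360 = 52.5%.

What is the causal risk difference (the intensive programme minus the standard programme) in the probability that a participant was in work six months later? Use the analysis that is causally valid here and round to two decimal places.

The prior employment history-specific comparison favours the standard programme throughout, but the pooled figures favour the intensive programme. The question is whether to condition on prior employment history.
Prior employment history satisfies the back-door criterion: it is not a descendant of the programme, and it blocks the spurious path from programme to outcome. Adjusting for it (i.e., using the within-prior employment history rates) gives the causal effect.
Adjusting over the population distribution of prior employment history: 0.318·(0.778−0.852) + 0.334·(0.579−0.742) + 0.349·(0.167−0.362) = -0.146.

-0.15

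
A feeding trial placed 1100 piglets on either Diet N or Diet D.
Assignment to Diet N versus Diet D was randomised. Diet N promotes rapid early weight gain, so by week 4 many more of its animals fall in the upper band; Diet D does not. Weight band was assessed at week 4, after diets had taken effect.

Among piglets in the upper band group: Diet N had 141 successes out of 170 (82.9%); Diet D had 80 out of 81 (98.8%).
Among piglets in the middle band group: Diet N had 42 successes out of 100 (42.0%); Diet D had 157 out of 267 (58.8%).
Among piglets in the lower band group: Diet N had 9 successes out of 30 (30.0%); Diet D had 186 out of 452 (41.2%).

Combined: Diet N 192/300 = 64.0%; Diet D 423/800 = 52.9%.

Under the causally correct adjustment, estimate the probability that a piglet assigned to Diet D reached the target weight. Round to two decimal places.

Diet D is higher inside every week-4 weight band stratum but Diet N is higher in aggregate. Whether to stratify depends on how week-4 weight band relates to the diet.
Week-4 weight band here is a post-treatment variable shaped by the diet; conditioning on it would introduce bias rather than remove it. The overall comparison is the causal one.
So P(outcome | do(Diet D)) is just the pooled rate for Diet D: 423/800 = 0.529.

0.53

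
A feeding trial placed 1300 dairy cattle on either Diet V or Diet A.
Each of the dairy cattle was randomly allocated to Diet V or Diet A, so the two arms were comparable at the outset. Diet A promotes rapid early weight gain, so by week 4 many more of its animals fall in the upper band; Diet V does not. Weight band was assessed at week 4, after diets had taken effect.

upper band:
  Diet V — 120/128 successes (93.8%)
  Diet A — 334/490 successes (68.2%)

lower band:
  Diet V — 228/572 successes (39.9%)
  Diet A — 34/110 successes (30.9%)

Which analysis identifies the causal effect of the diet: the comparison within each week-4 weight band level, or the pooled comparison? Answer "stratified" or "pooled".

Stratifying would compare diets among dairy cattle the diets themselves sorted into week-4 weight band groups — a form of selection on an intermediate. The unconditioned pooled rates give the total causal effect.
Pooled: Diet V 49.7% vs Diet A 61.3%; Diet A is higher overall.

pooled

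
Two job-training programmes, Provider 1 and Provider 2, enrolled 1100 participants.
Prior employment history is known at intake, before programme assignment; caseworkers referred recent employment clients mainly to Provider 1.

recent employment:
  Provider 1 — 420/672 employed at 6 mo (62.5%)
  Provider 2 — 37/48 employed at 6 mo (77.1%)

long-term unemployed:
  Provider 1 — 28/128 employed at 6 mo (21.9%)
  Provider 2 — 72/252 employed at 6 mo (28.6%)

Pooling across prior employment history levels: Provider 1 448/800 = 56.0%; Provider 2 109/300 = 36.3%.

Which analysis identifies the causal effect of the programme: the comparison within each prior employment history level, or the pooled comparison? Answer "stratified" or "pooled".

stratified

The stratified and pooled comparisons disagree (Provider 2 wins within each prior employment history; Provider 1 wins overall), so the answer turns on the causal role of prior employment history.
Since prior employment history is a pre-existing factor (not a product of the programme) and it affects the outcome on its own, it is a confounder. The stratified rates, not the pooled rate, identify the causal effect.
Within each level — recent employment: 62.5% vs 77.1%; long-term unemployed: 21.9% vs 28.6% — Provider 2 is higher every time.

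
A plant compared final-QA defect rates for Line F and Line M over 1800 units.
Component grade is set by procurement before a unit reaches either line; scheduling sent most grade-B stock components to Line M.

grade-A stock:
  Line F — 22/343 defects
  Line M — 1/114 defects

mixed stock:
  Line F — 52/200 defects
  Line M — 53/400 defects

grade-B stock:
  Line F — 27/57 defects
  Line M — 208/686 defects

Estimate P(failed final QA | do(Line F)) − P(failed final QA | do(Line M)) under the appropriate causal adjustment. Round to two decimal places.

+0.13

Component grade is set before the line has any effect — it is not caused by the line — and it independently drives the outcome. That makes it a confounder, so the causal comparison is within component grade levels.
Adjusting over the population distribution of component grade: 0.254·(0.064−0.009) + 0.333·(0.260−0.133) + 0.413·(0.474−0.303) = +0.127.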